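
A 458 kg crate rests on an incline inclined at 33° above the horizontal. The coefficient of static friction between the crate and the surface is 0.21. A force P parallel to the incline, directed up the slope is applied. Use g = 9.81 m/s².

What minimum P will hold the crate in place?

P_min ≈ 1660 N

The crate tends to slide down (tan θ > μ_s), so at the point of impending slip friction acts up-slope at its limit: f = μ_s N.
P is parallel to the surface, so N = m g cos θ = 3770 N.
Along the incline: P + μ_s N = m g sin θ, so P = 2450 − 0.21×3770 = 1660 N.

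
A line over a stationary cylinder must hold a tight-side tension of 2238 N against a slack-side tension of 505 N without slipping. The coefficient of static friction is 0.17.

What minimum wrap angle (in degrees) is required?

T₂/T₁ = e^{μβ} → β = ln(T₂/T₁)/μ.
β = ln(2238/505)/0.17 = 1.489/0.17 = 8.758 rad.
In degrees: β = 8.758 × 180/π = 502°.

β_min ≈ 502°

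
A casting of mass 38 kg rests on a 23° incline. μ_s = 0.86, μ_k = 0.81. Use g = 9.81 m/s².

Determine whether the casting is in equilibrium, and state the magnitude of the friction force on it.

N = m g cos θ = 343 N.
Down-slope weight component: m g sin θ = 146 N.
μ_s N = 295 N.
146 ≤ 295 N, so it stays put; friction = 146 N.

f ≈ 146 N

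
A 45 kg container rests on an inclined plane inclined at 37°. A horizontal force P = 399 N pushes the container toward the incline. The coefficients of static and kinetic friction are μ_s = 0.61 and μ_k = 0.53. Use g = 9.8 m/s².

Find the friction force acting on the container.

Normal direction: N = m g cos θ + P sin θ = 592.3 N.
Parallel to the incline: P cos θ − m g sin θ = 318.7 − 265.4 = 53.26 N; the friction needed to balance this is 53.26 N acting down the slope.
The limit of static friction is μ_s N = 361.3 N.
|f_req| = 53.26 ≤ 361.3 N → the container is in equilibrium; friction equals the required value.

f ≈ 53.3 N (down the incline)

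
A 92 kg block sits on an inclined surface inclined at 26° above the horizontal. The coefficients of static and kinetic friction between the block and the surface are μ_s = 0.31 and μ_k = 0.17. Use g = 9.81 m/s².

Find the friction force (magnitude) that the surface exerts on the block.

Normal force: N = m g cos θ = 92 × 9.81 × cos 26° = 811.2 N.
For equilibrium along the incline, friction must balance the weight component: f = m g sin θ = 395.6 N up the slope.
Static friction can supply at most μ_s N = 251.5 N.
|395.6| exceeds 251.5 N, so the block slips down-slope; friction is kinetic, f = μ_k N = 0.17×811.2 = 138 N.

f ≈ 138 N (up the incline)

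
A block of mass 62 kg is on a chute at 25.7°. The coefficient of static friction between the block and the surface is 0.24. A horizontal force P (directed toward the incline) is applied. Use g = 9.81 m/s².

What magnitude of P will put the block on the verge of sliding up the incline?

P ≈ 496 N

At impending motion up the slope, friction acts down-slope at its limit: f = μ_s N.
Perpendicular to the incline: N = m g cos θ + P sin θ.
Along the incline: P cos θ = m g sin θ + μ_s N = m g sin θ + μ_s (m g cos θ + P sin θ).
Solving, P (cos θ − μ_s sin θ) = m g (sin θ + μ_s cos θ), so P = 62×9.81×(sin 25.7° + 0.24 cos 25.7°)/(cos 25.7° − 0.24 sin 25.7°) = 608×0.6499/0.797 = 496 N.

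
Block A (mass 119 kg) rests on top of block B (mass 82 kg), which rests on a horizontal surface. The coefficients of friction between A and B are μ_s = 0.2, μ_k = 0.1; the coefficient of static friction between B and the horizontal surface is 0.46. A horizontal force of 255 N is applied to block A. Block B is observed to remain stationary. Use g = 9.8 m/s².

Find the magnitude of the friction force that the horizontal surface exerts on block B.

The normal force B exerts on A is simply A's weight, N₁ = 1166 N.
So the A–B interface can sustain at most μ_s N₁ = 233.2 N of static friction.
Since P = 255 N > 233.2 N, A slides on B; the A–B friction is kinetic: f₁ = μ_k N₁ = 0.1×1166 = 117 N.
B experiences an equal 117 N forward from A (third law). B is in equilibrium, so the floor supplies f₂ = 117 N of static friction (limit μ_s(m_A+m_B)g = 906.1 N, not exceeded).

f ≈ 117 N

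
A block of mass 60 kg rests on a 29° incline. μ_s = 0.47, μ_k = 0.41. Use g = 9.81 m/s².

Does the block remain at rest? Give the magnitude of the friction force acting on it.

N = m g cos θ = 515 N.
Down-slope weight component: m g sin θ = 285 N.
μ_s N = 242 N.
285 > 242 N, so it slides; kinetic friction f = μ_k N = 0.41×515 = 211 N.

f ≈ 211 N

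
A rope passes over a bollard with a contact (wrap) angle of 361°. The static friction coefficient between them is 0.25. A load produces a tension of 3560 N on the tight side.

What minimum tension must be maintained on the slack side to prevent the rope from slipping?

T_min ≈ 737 N

Capstan equation at impending slip: T_tight/T_slack = e^{μβ}.
β = 361° = 6.301 rad; e^{μβ} = e^{0.25×6.301} = 4.832.
T_slack = T_tight / e^{μβ} = 3560 / 4.832 = 737 N.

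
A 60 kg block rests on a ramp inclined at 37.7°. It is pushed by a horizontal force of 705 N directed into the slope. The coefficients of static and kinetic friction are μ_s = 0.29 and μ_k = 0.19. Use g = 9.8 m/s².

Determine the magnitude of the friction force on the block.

f ≈ 198 N (down the incline)

Resolve perpendicular to the incline: N = m g cos θ + P sin θ = 60×9.8×cos 37.7° + 705×sin 37.7° = 896.4 N.
Along the incline, the net driving force (taking up-slope positive) is P cos θ − m g sin θ = 557.8 − 359.6 = 198.2 N, so equilibrium requires friction f = -198.2 N (down-slope).
The limit of static friction is μ_s N = 259.9 N.
|f_req| = 198.2 ≤ 259.9 N → the block is in equilibrium; friction equals the required value.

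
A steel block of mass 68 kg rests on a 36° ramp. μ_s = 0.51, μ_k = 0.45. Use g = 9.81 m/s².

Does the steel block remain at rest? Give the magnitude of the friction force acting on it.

N = m g cos θ = 540 N.
Down-slope weight component: m g sin θ = 392 N.
μ_s N = 275 N.
392 > 275 N, so it slides; kinetic friction f = μ_k N = 0.45×540 = 243 N.

f ≈ 243 N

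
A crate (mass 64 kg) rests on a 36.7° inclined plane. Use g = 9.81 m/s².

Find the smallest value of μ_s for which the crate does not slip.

μ_s,min ≈ 0.745

At the slip threshold m g sin θ = μ_s m g cos θ, so μ_s,min = tan θ.
μ_s,min = tan 36.7° = 0.745.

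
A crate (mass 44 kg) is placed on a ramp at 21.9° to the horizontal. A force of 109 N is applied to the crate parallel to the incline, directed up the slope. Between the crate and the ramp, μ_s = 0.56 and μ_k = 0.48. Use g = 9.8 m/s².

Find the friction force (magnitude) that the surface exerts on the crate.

The normal reaction is N = m g cos θ = 400.1 N.
For equilibrium along the incline the friction force must supply f = m g sin θ − P = 160.8 − 109 = 51.83 N (positive meaning up-slope).
Static friction can supply at most μ_s N = 224 N.
Since |51.83| ≤ 224 N, the crate remains in static equilibrium and friction takes exactly the required value.

f ≈ 51.8 N (up the incline)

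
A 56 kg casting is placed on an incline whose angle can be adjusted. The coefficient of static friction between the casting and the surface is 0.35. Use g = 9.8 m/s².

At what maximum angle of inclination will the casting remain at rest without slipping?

At the slip threshold, m g sin θ = μ_s · m g cos θ, so tan θ = μ_s.
θ_max = arctan(0.35) = 19.3°.

θ_max ≈ 19.3°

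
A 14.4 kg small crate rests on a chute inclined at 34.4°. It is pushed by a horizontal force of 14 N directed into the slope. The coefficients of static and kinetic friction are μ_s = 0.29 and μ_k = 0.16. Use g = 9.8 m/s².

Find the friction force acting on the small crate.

f ≈ 19.9 N (up the incline)

Normal direction: N = m g cos θ + P sin θ = 124.3 N.
Parallel to the incline: P cos θ − m g sin θ = 11.55 − 79.73 = -68.18 N; the friction needed to balance this is 68.18 N acting up the slope.
The limit of static friction is μ_s N = 36.06 N.
|f_req| = 68.18 > 36.06 N → the small crate slides down the incline; f = μ_k N = 0.16 × 124.3 = 19.9 N.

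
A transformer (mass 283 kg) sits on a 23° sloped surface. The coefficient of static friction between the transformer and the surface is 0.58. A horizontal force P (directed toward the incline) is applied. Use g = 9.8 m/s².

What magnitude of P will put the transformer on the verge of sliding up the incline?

At impending motion up the slope, friction acts down-slope at its limit: f = μ_s N.
Perpendicular to the incline: N = m g cos θ + P sin θ.
Along the incline: P cos θ = m g sin θ + μ_s N = m g sin θ + μ_s (m g cos θ + P sin θ).
Solving, P (cos θ − μ_s sin θ) = m g (sin θ + μ_s cos θ), so P = 283×9.8×(sin 23° + 0.58 cos 23°)/(cos 23° − 0.58 sin 23°) = 2770×0.9246/0.6939 = 3700 N.

P ≈ 3700 N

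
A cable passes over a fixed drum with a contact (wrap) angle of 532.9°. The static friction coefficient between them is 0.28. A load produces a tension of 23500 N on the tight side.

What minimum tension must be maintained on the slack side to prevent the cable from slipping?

T_min ≈ 1740 N

Capstan equation at impending slip: T_tight/T_slack = e^{μβ}.
β = 532.9° = 9.301 rad; e^{μβ} = e^{0.28×9.301} = 13.52.
T_slack = T_tight / e^{μβ} = 23500 / 13.52 = 1740 N.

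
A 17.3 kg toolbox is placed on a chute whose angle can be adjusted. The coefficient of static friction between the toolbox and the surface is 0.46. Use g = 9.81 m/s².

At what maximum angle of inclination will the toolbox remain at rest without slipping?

At the slip threshold, m g sin θ = μ_s · m g cos θ, so tan θ = μ_s.
θ_max = arctan(0.46) = 24.7°.

θ_max ≈ 24.7°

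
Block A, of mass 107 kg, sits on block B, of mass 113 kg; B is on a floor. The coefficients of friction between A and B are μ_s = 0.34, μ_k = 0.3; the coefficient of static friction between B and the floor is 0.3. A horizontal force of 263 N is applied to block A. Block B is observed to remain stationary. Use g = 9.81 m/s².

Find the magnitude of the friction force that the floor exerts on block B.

f ≈ 263 N

Normal force at the A–B interface: N₁ = m_A g = 1050 N.
So the A–B interface can sustain at most μ_s N₁ = 356.9 N of static friction.
P = 263 N is within that limit, so A and B move together (both at rest); the A–B friction is simply f₁ = P = 263 N.
By Newton's third law B feels 263 N forward from A. With B stationary, the floor's static friction on B balances it: f₂ = 263 N (well within μ_s(m_A+m_B)g = 647.5 N).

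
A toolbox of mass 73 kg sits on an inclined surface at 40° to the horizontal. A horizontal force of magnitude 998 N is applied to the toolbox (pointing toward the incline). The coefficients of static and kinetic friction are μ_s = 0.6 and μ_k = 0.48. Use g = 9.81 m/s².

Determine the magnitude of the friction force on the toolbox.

Resolve perpendicular to the incline: N = m g cos θ + P sin θ = 73×9.81×cos 40° + 998×sin 40° = 1190 N.
Parallel to the incline: P cos θ − m g sin θ = 764.5 − 460.3 = 304.2 N; the friction needed to balance this is 304.2 N acting down the slope.
Maximum static friction: μ_s N = 0.6 × 1190 = 714.1 N.
Since 304.2 N is within the 714.1 N limit, the toolbox stays put and friction is exactly 304 N.

f ≈ 304 N (down the incline)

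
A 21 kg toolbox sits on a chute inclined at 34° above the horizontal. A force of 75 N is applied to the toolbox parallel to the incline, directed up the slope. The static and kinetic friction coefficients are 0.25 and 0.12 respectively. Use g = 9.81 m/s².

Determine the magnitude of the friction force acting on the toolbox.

Normal force: N = m g cos θ = 21 × 9.81 × cos 34° = 170.8 N.
The friction needed for equilibrium is m g sin θ − P = 115.2 − 75 = 40.2 N, measured positive up-slope.
Maximum static friction available: μ_s N = 0.25 × 170.8 = 42.7 N.
Since |40.2| ≤ 42.7 N, no slip — friction simply equals what equilibrium demands.

f ≈ 40.2 N (up the incline)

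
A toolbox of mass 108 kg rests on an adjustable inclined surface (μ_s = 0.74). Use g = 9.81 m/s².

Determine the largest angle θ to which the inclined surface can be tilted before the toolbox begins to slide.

At the slip threshold, m g sin θ = μ_s · m g cos θ, so tan θ = μ_s.
θ_max = arctan(0.74) = 36.5°.

θ_max ≈ 36.5°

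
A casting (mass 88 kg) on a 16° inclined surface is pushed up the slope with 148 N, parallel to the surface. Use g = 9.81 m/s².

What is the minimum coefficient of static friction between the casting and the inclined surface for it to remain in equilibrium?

μ_s,min ≈ 0.108

N = m g cos θ = 829.8 N.
Friction must make up the shortfall along the incline: f = m g sin θ − P = 238 − 148 = 89.95 N.
At the threshold f = μ_s N, so μ_s,min = 89.95/829.8 = 0.108.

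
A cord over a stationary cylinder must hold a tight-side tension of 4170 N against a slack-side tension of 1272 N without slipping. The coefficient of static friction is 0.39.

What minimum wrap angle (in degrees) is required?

β_min ≈ 174°

T₂/T₁ = e^{μβ} → β = ln(T₂/T₁)/μ.
β = ln(4170/1272)/0.39 = 1.187/0.39 = 3.044 rad.
In degrees: β = 3.044 × 180/π = 174°.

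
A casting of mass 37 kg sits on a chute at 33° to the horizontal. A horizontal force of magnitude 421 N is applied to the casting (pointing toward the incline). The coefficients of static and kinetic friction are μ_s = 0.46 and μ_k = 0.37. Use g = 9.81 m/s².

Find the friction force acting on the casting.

f ≈ 155 N (down the incline)

Resolve perpendicular to the incline: N = m g cos θ + P sin θ = 37×9.81×cos 33° + 421×sin 33° = 533.7 N.
Parallel to the incline: P cos θ − m g sin θ = 353.1 − 197.7 = 155.4 N; the friction needed to balance this is 155.4 N acting down the slope.
Maximum static friction: μ_s N = 0.46 × 533.7 = 245.5 N.
Since 155.4 N is within the 245.5 N limit, the casting stays put and friction is exactly 155 N.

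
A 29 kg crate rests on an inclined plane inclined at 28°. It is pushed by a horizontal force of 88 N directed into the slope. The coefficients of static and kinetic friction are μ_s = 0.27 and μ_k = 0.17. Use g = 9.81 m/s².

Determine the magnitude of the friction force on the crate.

Normal direction: N = m g cos θ + P sin θ = 292.5 N.
Parallel to the incline: P cos θ − m g sin θ = 77.7 − 133.6 = -55.86 N; the friction needed to balance this is 55.86 N acting up the slope.
Maximum static friction: μ_s N = 0.27 × 292.5 = 78.98 N.
|f_req| = 55.86 ≤ 78.98 N → the crate is in equilibrium; friction equals the required value.

f ≈ 55.9 N (up the incline)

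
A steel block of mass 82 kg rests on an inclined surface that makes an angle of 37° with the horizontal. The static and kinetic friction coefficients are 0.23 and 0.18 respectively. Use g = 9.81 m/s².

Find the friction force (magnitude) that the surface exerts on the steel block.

f ≈ 116 N (up the incline)

Normal force: N = m g cos θ = 82 × 9.81 × cos 37° = 642.4 N.
For equilibrium along the incline, friction must balance the weight component: f = m g sin θ = 484.1 N up the slope.
Maximum static friction available: μ_s N = 0.23 × 642.4 = 147.8 N.
|484.1| exceeds 147.8 N, so the steel block slips down-slope; friction is kinetic, f = μ_k N = 0.18×642.4 = 116 N.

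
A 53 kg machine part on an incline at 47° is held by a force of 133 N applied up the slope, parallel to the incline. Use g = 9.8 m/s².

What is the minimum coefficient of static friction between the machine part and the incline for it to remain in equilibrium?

μ_s,min ≈ 0.697

N = m g cos θ = 354.2 N.
Friction must make up the shortfall along the incline: f = m g sin θ − P = 379.9 − 133 = 246.9 N.
At the threshold f = μ_s N, so μ_s,min = 246.9/354.2 = 0.697.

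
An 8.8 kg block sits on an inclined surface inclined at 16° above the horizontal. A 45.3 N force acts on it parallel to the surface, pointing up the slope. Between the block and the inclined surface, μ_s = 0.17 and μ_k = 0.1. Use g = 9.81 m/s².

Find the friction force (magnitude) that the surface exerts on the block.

f ≈ 8.3 N (down the incline)

Perpendicular to the surface, N = m g cos θ = 8.8·9.81·cos 16° = 82.98 N.
For equilibrium along the incline the friction force must supply f = m g sin θ − P = 23.8 − 45.3 = -21.5 N (positive meaning up-slope).
Static friction can supply at most μ_s N = 14.11 N.
|-21.5| exceeds 14.11 N, so the block slips up-slope; friction is kinetic, f = μ_k N = 0.1×82.98 = 8.3 N.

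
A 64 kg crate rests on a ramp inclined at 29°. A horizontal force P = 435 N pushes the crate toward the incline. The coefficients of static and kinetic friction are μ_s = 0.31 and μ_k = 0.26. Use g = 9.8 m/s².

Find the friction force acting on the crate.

Resolve perpendicular to the incline: N = m g cos θ + P sin θ = 64×9.8×cos 29° + 435×sin 29° = 759.5 N.
Parallel to the incline: P cos θ − m g sin θ = 380.5 − 304.1 = 76.39 N; the friction needed to balance this is 76.39 N acting down the slope.
Maximum static friction: μ_s N = 0.31 × 759.5 = 235.4 N.
Since 76.39 N is within the 235.4 N limit, the crate stays put and friction is exactly 76.4 N.

f ≈ 76.4 N (down the incline)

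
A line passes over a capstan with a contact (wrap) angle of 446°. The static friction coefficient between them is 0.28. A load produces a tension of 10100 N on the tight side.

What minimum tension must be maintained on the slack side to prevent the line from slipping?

Capstan equation at impending slip: T_tight/T_slack = e^{μβ}.
β = 446° = 7.784 rad; e^{μβ} = e^{0.28×7.784} = 8.842.
T_slack = T_tight / e^{μβ} = 10100 / 8.842 = 1140 N.

T_min ≈ 1140 N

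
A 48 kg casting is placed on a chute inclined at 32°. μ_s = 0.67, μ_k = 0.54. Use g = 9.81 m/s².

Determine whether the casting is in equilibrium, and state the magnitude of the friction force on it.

N = m g cos θ = 399 N.
Down-slope weight component: m g sin θ = 250 N.
μ_s N = 268 N.
250 ≤ 268 N, so it stays put; friction = 250 N.

f ≈ 250 N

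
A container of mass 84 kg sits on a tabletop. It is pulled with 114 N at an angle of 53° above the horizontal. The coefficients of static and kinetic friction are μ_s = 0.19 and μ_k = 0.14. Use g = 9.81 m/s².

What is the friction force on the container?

N = m g − P sin α = 824 − 114×sin 53° = 733 N.
The horizontal driving force is P cos α = 68.61 N, so equilibrium needs friction f = 68.61 N.
μ_s N = 0.19 × 733 = 139.3 N.
Since 68.61 N does not exceed the limit, the container stays at rest and f = 68.6 N.

f ≈ 68.6 N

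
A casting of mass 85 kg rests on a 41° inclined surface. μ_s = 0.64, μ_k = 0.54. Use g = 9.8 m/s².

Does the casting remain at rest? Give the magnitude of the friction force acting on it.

f ≈ 339 N

N = m g cos θ = 629 N.
Down-slope weight component: m g sin θ = 546 N.
μ_s N = 402 N.
546 > 402 N, so it slides; kinetic friction f = μ_k N = 0.54×629 = 339 N.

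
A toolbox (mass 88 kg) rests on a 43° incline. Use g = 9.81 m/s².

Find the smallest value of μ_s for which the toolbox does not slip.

μ_s,min ≈ 0.933

At the slip threshold m g sin θ = μ_s m g cos θ, so μ_s,min = tan θ.
μ_s,min = tan 43° = 0.933.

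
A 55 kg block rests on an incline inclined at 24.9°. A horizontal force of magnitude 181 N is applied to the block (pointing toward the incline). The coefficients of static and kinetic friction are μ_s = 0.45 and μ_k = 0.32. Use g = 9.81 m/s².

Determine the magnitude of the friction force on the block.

f ≈ 63 N (up the incline)

Resolve perpendicular to the incline: N = m g cos θ + P sin θ = 55×9.81×cos 24.9° + 181×sin 24.9° = 565.6 N.
Parallel to the incline: P cos θ − m g sin θ = 164.2 − 227.2 = -62.99 N; the friction needed to balance this is 62.99 N acting up the slope.
The limit of static friction is μ_s N = 254.5 N.
Since 62.99 N is within the 254.5 N limit, the block stays put and friction is exactly 63 N.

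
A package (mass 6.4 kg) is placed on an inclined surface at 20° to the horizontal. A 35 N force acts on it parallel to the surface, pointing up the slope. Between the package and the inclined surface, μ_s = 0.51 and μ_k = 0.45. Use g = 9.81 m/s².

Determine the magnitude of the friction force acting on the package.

Perpendicular to the surface, N = m g cos θ = 6.4·9.81·cos 20° = 59 N.
For equilibrium along the incline the friction force must supply f = m g sin θ − P = 21.47 − 35 = -13.53 N (positive meaning up-slope).
The static-friction ceiling is μ_s N = 0.51 × 59 = 30.09 N.
Since |-13.53| ≤ 30.09 N, no slip — friction simply equals what equilibrium demands.

f ≈ 13.5 N (down the incline)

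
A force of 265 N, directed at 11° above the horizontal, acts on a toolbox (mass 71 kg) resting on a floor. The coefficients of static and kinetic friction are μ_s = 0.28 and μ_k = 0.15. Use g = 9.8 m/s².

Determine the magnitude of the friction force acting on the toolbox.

The vertical component of P reduces the normal force: N = m g − P sin α = 695.8 − 50.56 = 645.2 N.
The horizontal driving force is P cos α = 260.1 N, so equilibrium needs friction f = 260.1 N.
The static-friction limit is μ_s N = 180.7 N.
260.1 > 180.7 N → the toolbox slides; f = μ_k N = 0.15×645.2 = 96.8 N.

f ≈ 96.8 N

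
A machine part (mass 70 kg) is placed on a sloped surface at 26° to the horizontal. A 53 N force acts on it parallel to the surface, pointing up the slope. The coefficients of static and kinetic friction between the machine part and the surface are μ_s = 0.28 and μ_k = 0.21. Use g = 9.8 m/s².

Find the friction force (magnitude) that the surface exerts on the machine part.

f ≈ 129 N (up the incline)

Normal force: N = m g cos θ = 70 × 9.8 × cos 26° = 616.6 N.
For equilibrium along the incline the friction force must supply f = m g sin θ − P = 300.7 − 53 = 247.7 N (positive meaning up-slope).
The static-friction ceiling is μ_s N = 0.28 × 616.6 = 172.6 N.
Since |247.7| > 172.6 N, static friction cannot hold it; the machine part slides down the incline and kinetic friction applies: f = μ_k N = 0.21 × 616.6 = 129 N.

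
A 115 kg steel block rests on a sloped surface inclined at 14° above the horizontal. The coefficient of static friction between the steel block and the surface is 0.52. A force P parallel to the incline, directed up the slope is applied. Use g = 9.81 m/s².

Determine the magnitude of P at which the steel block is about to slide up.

At impending motion up the slope, friction acts down-slope at its limit: f = μ_s N.
P is parallel to the surface, so N = m g cos θ = 1090 N.
Along the incline: P = m g sin θ + μ_s N = 273 + 0.52×1090 = 842 N.

P ≈ 842 N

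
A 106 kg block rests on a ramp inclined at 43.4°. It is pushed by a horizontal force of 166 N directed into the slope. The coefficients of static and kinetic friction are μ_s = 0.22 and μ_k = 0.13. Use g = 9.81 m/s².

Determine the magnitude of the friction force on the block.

The horizontal push has a component P sin θ into the surface, so N = m g cos θ + P sin θ = 755.5 + 114.1 = 869.6 N.
Along the incline, the net driving force (taking up-slope positive) is P cos θ − m g sin θ = 120.6 − 714.5 = -593.9 N, so equilibrium requires friction f = 593.9 N (up-slope).
Maximum static friction: μ_s N = 0.22 × 869.6 = 191.3 N.
The required 593.9 N exceeds the static limit, so the block slides down-slope and f = μ_k N = 0.13×869.6 = 113 N.

f ≈ 113 N (up the incline)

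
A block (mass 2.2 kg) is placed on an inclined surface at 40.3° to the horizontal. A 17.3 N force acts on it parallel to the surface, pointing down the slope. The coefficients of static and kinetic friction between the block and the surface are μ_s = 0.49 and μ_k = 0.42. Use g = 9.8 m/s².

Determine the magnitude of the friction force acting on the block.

f ≈ 6.91 N (up the incline)

The normal reaction is N = m g cos θ = 16.44 N.
Parallel to the incline, ΣF = 0 gives f = m g sin θ + P = 13.94 + 17.3 = 31.24 N (up-slope positive).
The static-friction ceiling is μ_s N = 0.49 × 16.44 = 8.057 N.
|31.24| exceeds 8.057 N, so the block slips down-slope; friction is kinetic, f = μ_k N = 0.42×16.44 = 6.91 N.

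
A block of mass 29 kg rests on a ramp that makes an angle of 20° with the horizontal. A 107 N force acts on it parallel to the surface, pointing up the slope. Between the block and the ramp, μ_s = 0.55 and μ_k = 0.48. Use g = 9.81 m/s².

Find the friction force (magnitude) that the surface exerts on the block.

The normal reaction is N = m g cos θ = 267.3 N.
For equilibrium along the incline the friction force must supply f = m g sin θ − P = 97.3 − 107 = -9.699 N (positive meaning up-slope).
Static friction can supply at most μ_s N = 147 N.
Since |-9.699| ≤ 147 N, no slip — friction simply equals what equilibrium demands.

f ≈ 9.7 N (down the incline)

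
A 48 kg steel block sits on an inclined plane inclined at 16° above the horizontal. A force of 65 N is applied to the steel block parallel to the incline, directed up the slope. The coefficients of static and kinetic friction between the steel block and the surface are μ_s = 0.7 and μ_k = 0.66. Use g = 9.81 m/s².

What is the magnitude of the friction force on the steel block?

f ≈ 64.8 N (up the incline)

Normal force: N = m g cos θ = 48 × 9.81 × cos 16° = 452.6 N.
For equilibrium along the incline the friction force must supply f = m g sin θ − P = 129.8 − 65 = 64.79 N (positive meaning up-slope).
The static-friction ceiling is μ_s N = 0.7 × 452.6 = 316.8 N.
Since |64.79| ≤ 316.8 N, static friction is sufficient; f equals the required value, not μ_s N.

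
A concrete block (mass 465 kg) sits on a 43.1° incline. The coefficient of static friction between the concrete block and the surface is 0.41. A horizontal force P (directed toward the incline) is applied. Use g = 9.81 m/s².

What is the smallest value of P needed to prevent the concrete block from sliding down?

The concrete block tends to slide down (tan θ > μ_s), so at the point of impending slip friction acts up-slope at its limit: f = μ_s N.
Perpendicular to the incline: N = m g cos θ + P sin θ.
Along the incline: P cos θ + μ_s N = m g sin θ, i.e. P cos θ + μ_s (m g cos θ + P sin θ) = m g sin θ.
Solving, P (cos θ + μ_s sin θ) = m g (sin θ − μ_s cos θ), so P = 4560×0.3839/1.01 = 1730 N.

P_min ≈ 1730 N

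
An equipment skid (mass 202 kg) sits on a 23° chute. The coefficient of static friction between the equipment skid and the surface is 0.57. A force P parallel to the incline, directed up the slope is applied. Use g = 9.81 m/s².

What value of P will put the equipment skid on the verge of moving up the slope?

At impending motion up the slope, friction acts down-slope at its limit: f = μ_s N.
P is parallel to the surface, so N = m g cos θ = 1820 N.
Along the incline: P = m g sin θ + μ_s N = 774 + 0.57×1820 = 1810 N.

P ≈ 1810 N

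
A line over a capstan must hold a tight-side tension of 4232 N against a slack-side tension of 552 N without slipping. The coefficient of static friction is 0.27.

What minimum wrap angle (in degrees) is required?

β_min ≈ 432°

T₂/T₁ = e^{μβ} → β = ln(T₂/T₁)/μ.
β = ln(4232/552)/0.27 = 2.037/0.27 = 7.544 rad.
In degrees: β = 7.544 × 180/π = 432°.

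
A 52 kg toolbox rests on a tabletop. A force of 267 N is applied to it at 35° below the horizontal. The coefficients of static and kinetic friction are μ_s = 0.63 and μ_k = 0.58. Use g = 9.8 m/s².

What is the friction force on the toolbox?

f ≈ 219 N

Vertical equilibrium gives N = m g + P sin α = 662.7 N.
Horizontally, friction must balance P cos α = 218.7 N.
The static-friction limit is μ_s N = 417.5 N.
Since 218.7 N does not exceed the limit, the toolbox stays at rest and f = 219 N.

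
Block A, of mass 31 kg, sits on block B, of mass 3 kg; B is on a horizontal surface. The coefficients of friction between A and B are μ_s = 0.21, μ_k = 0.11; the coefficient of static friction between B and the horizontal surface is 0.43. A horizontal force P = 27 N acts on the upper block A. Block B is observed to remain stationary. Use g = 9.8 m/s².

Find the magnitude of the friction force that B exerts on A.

f ≈ 27 N

The normal force B exerts on A is simply A's weight, N₁ = 303.8 N.
Maximum static friction on A from B: μ_s N₁ = 0.21×303.8 = 63.8 N.
Since P = 27 N ≤ 63.8 N, A does not slip on B; friction on A equals P = 27 N.
B experiences an equal 27 N forward from A (third law). B is in equilibrium, so the floor supplies f₂ = 27 N of static friction (limit μ_s(m_A+m_B)g = 143.3 N, not exceeded).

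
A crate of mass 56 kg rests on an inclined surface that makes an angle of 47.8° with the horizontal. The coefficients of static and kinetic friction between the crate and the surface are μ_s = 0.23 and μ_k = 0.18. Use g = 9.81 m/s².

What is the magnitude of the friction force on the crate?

f ≈ 66.4 N (up the incline)

The normal reaction is N = m g cos θ = 369 N.
For equilibrium along the incline, friction must balance the weight component: f = m g sin θ = 407 N up the slope.
The static-friction ceiling is μ_s N = 0.23 × 369 = 84.87 N.
|407| exceeds 84.87 N, so the crate slips down-slope; friction is kinetic, f = μ_k N = 0.18×369 = 66.4 N.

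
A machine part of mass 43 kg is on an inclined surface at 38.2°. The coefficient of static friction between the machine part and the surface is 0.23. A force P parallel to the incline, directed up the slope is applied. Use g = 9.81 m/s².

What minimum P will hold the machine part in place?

P_min ≈ 185 N

The machine part tends to slide down (tan θ > μ_s), so at the point of impending slip friction acts up-slope at its limit: f = μ_s N.
P is parallel to the surface, so N = m g cos θ = 331 N.
Along the incline: P + μ_s N = m g sin θ, so P = 261 − 0.23×331 = 185 N.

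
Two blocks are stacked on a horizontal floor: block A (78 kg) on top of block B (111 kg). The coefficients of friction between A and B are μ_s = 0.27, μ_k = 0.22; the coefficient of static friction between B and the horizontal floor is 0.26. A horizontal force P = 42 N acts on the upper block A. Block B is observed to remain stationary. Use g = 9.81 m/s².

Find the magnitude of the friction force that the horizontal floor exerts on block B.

f ≈ 42 N

Normal force at the A–B interface: N₁ = m_A g = 765.2 N.
So the A–B interface can sustain at most μ_s N₁ = 206.6 N of static friction.
P = 42 N is within that limit, so A and B move together (both at rest); the A–B friction is simply f₁ = P = 42 N.
By Newton's third law B feels 42 N forward from A. With B stationary, the floor's static friction on B balances it: f₂ = 42 N (well within μ_s(m_A+m_B)g = 482.1 N).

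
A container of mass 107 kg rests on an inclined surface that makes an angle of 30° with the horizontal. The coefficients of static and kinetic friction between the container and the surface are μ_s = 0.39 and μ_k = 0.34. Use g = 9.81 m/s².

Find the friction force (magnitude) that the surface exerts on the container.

Normal force: N = m g cos θ = 107 × 9.81 × cos 30° = 909 N.
Along the slope the weight component is m g sin θ = 524.8 N; friction must supply exactly this, acting up-slope.
The static-friction ceiling is μ_s N = 0.39 × 909 = 354.5 N.
Since |524.8| > 354.5 N, static friction cannot hold it; the container slides down the incline and kinetic friction applies: f = μ_k N = 0.34 × 909 = 309 N.

f ≈ 309 N (up the incline)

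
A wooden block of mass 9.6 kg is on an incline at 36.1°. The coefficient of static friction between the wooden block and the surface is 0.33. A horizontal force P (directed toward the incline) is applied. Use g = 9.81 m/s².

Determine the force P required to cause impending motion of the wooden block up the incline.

P ≈ 131 N

At impending motion up the slope, friction acts down-slope at its limit: f = μ_s N.
Perpendicular to the incline: N = m g cos θ + P sin θ.
Along the incline: P cos θ = m g sin θ + μ_s N = m g sin θ + μ_s (m g cos θ + P sin θ).
Solving, P (cos θ − μ_s sin θ) = m g (sin θ + μ_s cos θ), so P = 9.6×9.81×(sin 36.1° + 0.33 cos 36.1°)/(cos 36.1° − 0.33 sin 36.1°) = 94.2×0.8558/0.6136 = 131 N.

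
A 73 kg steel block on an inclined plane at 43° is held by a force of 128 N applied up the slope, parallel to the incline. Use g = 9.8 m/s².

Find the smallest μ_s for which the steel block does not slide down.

μ_s,min ≈ 0.688

N = m g cos θ = 523.2 N.
Friction must make up the shortfall along the incline: f = m g sin θ − P = 487.9 − 128 = 359.9 N.
At the threshold f = μ_s N, so μ_s,min = 359.9/523.2 = 0.688.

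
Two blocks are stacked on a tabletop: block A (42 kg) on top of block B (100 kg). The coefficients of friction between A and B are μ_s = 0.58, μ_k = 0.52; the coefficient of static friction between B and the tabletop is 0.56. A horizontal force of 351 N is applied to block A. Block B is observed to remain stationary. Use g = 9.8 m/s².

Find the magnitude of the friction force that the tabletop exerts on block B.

Between the blocks, N₁ = m_A g = 411.6 N.
So the A–B interface can sustain at most μ_s N₁ = 238.7 N of static friction.
Since P = 351 N > 238.7 N, A slides on B; the A–B friction is kinetic: f₁ = μ_k N₁ = 0.52×411.6 = 214 N.
B experiences an equal 214 N forward from A (third law). B is in equilibrium, so the floor supplies f₂ = 214 N of static friction (limit μ_s(m_A+m_B)g = 779.3 N, not exceeded).

f ≈ 214 N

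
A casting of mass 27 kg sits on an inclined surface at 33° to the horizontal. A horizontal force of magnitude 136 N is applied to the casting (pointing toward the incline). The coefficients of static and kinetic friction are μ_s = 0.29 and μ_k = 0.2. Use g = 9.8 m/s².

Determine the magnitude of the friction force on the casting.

Normal direction: N = m g cos θ + P sin θ = 296 N.
Parallel to the incline: P cos θ − m g sin θ = 114.1 − 144.1 = -30.05 N; the friction needed to balance this is 30.05 N acting up the slope.
Maximum static friction: μ_s N = 0.29 × 296 = 85.84 N.
Since 30.05 N is within the 85.84 N limit, the casting stays put and friction is exactly 30.1 N.

f ≈ 30.1 N (up the incline)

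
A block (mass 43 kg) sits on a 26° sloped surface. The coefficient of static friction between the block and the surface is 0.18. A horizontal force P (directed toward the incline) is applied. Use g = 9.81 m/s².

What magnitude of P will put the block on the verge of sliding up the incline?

At impending motion up the slope, friction acts down-slope at its limit: f = μ_s N.
Perpendicular to the incline: N = m g cos θ + P sin θ.
Along the incline: P cos θ = m g sin θ + μ_s N = m g sin θ + μ_s (m g cos θ + P sin θ).
Solving, P (cos θ − μ_s sin θ) = m g (sin θ + μ_s cos θ), so P = 43×9.81×(sin 26° + 0.18 cos 26°)/(cos 26° − 0.18 sin 26°) = 422×0.6002/0.8199 = 309 N.

P ≈ 309 N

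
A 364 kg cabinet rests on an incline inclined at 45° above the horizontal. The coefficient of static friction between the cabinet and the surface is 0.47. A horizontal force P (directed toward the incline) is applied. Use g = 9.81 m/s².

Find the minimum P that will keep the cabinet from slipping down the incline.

The cabinet tends to slide down (tan θ > μ_s), so at the point of impending slip friction acts up-slope at its limit: f = μ_s N.
Perpendicular to the incline: N = m g cos θ + P sin θ.
Along the incline: P cos θ + μ_s N = m g sin θ, i.e. P cos θ + μ_s (m g cos θ + P sin θ) = m g sin θ.
Solving, P (cos θ + μ_s sin θ) = m g (sin θ − μ_s cos θ), so P = 3570×0.3748/1.039 = 1290 N.

P_min ≈ 1290 N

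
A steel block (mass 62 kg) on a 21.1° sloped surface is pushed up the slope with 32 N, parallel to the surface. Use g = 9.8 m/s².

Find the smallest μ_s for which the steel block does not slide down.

N = m g cos θ = 566.9 N.
Friction must make up the shortfall along the incline: f = m g sin θ − P = 218.7 − 32 = 186.7 N.
At the threshold f = μ_s N, so μ_s,min = 186.7/566.9 = 0.329.

μ_s,min ≈ 0.329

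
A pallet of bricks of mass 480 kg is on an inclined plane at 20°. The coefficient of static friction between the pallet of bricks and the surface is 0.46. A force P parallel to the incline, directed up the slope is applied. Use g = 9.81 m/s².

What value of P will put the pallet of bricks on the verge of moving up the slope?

At impending motion up the slope, friction acts down-slope at its limit: f = μ_s N.
P is parallel to the surface, so N = m g cos θ = 4420 N.
Along the incline: P = m g sin θ + μ_s N = 1610 + 0.46×4420 = 3650 N.

P ≈ 3650 N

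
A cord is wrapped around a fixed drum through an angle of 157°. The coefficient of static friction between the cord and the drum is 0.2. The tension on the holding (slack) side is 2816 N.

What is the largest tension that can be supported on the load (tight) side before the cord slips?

At impending slip the capstan equation gives T₂/T₁ = e^{μβ} with β in radians.
β = 157° × π/180 = 2.74 rad.
e^{μβ} = e^{0.2×2.74} = 1.73.
T₂ = T₁ · e^{μβ} = 2816 × 1.73 = 4870 N.

T_max ≈ 4870 N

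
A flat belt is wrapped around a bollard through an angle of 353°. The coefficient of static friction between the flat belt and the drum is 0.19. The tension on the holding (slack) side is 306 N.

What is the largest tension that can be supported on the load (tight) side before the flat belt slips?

T_max ≈ 987 N

At impending slip the capstan equation gives T₂/T₁ = e^{μβ} with β in radians.
β = 353° × π/180 = 6.161 rad.
e^{μβ} = e^{0.19×6.161} = 3.224.
T₂ = T₁ · e^{μβ} = 306 × 3.224 = 987 N.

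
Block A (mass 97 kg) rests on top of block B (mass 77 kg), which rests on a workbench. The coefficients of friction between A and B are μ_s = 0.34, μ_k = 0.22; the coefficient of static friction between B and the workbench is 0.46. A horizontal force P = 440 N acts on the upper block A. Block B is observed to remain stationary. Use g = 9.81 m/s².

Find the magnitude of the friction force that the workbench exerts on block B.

f ≈ 209 N

Between the blocks, N₁ = m_A g = 951.6 N.
So the A–B interface can sustain at most μ_s N₁ = 323.5 N of static friction.
P = 440 N exceeds that limit, so A slips over B and the interface friction becomes kinetic: f₁ = μ_k N₁ = 0.22×951.6 = 209 N.
B experiences an equal 209 N forward from A (third law). B is in equilibrium, so the floor supplies f₂ = 209 N of static friction (limit μ_s(m_A+m_B)g = 785.2 N, not exceeded).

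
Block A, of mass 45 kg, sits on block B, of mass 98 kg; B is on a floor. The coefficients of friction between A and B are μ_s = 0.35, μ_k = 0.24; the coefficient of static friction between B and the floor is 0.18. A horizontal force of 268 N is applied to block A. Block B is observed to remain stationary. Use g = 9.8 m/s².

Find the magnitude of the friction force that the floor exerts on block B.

f ≈ 106 N

The normal force B exerts on A is simply A's weight, N₁ = 441 N.
So the A–B interface can sustain at most μ_s N₁ = 154.4 N of static friction.
P = 268 N exceeds that limit, so A slips over B and the interface friction becomes kinetic: f₁ = μ_k N₁ = 0.24×441 = 106 N.
B experiences an equal 106 N forward from A (third law). B is in equilibrium, so the floor supplies f₂ = 106 N of static friction (limit μ_s(m_A+m_B)g = 252.3 N, not exceeded).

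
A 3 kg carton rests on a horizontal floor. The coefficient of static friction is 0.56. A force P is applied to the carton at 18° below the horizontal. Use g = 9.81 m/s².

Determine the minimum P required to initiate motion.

N = m g + P sin α (the push presses the carton into the horizontal floor).
At impending slip, P cos α = μ_s N = μ_s (m g + P sin α).
Solving: P (cos α − μ_s sin α) = μ_s m g → P = 0.56×29.4/(cos 18° − 0.56 sin 18°) = 16.5/0.778 = 21.2 N.

P ≈ 21.2 N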